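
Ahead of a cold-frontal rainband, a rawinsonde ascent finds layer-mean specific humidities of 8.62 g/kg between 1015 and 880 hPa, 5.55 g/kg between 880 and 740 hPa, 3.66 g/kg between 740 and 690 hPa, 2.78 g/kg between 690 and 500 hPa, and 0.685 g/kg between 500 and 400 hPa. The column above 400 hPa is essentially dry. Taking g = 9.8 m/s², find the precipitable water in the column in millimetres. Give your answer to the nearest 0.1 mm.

Precipitable water is the column-integrated vapour mass per unit area: PW = (1/g) Σ q̄ Δp, with q in kg/kg and Δp in Pa (1 kg/m² of water = 1 mm).
Layer 1015–880 hPa: Δp = 135 hPa = 13500 Pa, q̄ = 0.00862 kg/kg → 0.00862 × 13500 / 9.8 = 11.87 mm
Layer 880–740 hPa: Δp = 140 hPa = 14000 Pa, q̄ = 0.00555 kg/kg → 0.00555 × 14000 / 9.8 = 7.93 mm
Layer 740–690 hPa: Δp = 50 hPa = 5000 Pa, q̄ = 0.00366 kg/kg → 0.00366 × 5000 / 9.8 = 1.87 mm
Layer 690–500 hPa: Δp = 190 hPa = 19000 Pa, q̄ = 0.00278 kg/kg → 0.00278 × 19000 / 9.8 = 5.39 mm
Layer 500–400 hPa: Δp = 100 hPa = 10000 Pa, q̄ = 0.000685 kg/kg → 0.000685 × 10000 / 9.8 = 0.70 mm
PW = 11.87 + 7.93 + 1.87 + 5.39 + 0.70 = 27.76 ≈ 27.8 mm.

PW ≈ 27.8 mm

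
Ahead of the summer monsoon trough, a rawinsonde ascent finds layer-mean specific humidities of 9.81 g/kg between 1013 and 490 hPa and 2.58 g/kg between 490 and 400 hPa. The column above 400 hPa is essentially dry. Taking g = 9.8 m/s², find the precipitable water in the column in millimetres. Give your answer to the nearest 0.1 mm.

PW ≈ 54.7 mm

Precipitable water is the column-integrated vapour mass per unit area: PW = (1/g) Σ q̄ Δp, with q in kg/kg and Δp in Pa (1 kg/m² of water = 1 mm).
Layer 1013–490 hPa: Δp = 523 hPa = 52300 Pa, q̄ = 0.00981 kg/kg → 0.00981 × 52300 / 9.8 = 52.35 mm
Layer 490–400 hPa: Δp = 90 hPa = 9000 Pa, q̄ = 0.00258 kg/kg → 0.00258 × 9000 / 9.8 = 2.37 mm
PW = 52.35 + 2.37 = 54.72 ≈ 54.7 mm.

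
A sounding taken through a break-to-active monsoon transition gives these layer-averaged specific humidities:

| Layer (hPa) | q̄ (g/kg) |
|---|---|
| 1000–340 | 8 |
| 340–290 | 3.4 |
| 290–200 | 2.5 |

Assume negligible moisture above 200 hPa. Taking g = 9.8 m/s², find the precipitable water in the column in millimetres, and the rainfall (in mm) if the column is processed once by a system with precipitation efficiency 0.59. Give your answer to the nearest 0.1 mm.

Precipitable water is the column-integrated vapour mass per unit area: PW = (1/g) Σ q̄ Δp, with q in kg/kg and Δp in Pa (1 kg/m² of water = 1 mm).
Layer 1000–340 hPa: Δp = 660 hPa = 66000 Pa, q̄ = 0.008 kg/kg → 0.008 × 66000 / 9.8 = 53.88 mm
Layer 340–290 hPa: Δp = 50 hPa = 5000 Pa, q̄ = 0.0034 kg/kg → 0.0034 × 5000 / 9.8 = 1.73 mm
Layer 290–200 hPa: Δp = 90 hPa = 9000 Pa, q̄ = 0.0025 kg/kg → 0.0025 × 9000 / 9.8 = 2.30 mm
PW = 53.88 + 1.73 + 2.30 = 57.91 ≈ 57.9 mm.
Rainfall = ε × PW = 0.59 × 57.9 = 34.2 mm.

PW ≈ 57.9 mm; rainfall ≈ 34.2 mm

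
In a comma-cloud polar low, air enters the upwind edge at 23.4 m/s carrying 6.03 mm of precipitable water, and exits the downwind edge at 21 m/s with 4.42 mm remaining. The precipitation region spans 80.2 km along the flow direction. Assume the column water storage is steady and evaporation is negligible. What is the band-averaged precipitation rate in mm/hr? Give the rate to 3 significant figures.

Column moisture flux per unit crosswind length is F = V × PW.
Inflow: F_in = 23.4 × 6.03 = 141.102 mm·m/s
Outflow: F_out = 21 × 4.42 = 92.82 mm·m/s
Steady-state rate R = (F_in − F_out)/L = (141.102 − 92.82) / 80200 m = 6.020e-04 mm/s.
R = 6.020e-04 × 3600 = 2.17 mm/hr.

R ≈ 2.17 mm/hr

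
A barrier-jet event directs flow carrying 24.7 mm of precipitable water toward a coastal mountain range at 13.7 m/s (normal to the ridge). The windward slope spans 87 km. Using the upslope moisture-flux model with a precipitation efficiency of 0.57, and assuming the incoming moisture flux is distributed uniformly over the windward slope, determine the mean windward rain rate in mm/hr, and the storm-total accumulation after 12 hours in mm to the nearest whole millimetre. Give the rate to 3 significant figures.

R ≈ 7.98 mm/hr; total ≈ 96 mm

Incoming column moisture flux per unit ridge length: F = V × PW = 13.7 × 24.7 = 338.39 mm·m/s.
Spread over the 87 km slope with efficiency ε = 0.57: R = ε·F/W = 0.57 × 338.39 / 87000 m = 2.217e-03 mm/s.
R = 2.217e-03 × 3600 = 7.98 mm/hr.
Over 12 h: total = 7.98 × 12 = 95.76 ≈ 96 mm.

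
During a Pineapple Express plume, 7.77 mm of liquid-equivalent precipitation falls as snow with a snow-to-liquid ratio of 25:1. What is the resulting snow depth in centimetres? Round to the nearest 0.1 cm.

Snow depth = liquid × ratio = 7.77 mm × 25 = 194.25 mm = 19.4 cm.

snow depth ≈ 19.4 cm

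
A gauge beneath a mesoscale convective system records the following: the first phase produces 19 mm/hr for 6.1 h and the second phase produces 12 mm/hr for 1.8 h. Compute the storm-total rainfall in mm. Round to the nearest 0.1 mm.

total ≈ 137.5 mm

Total = Σ Rᵢ Δtᵢ = 19 × 6.1 + 12 × 1.8
      = 115.9 + 21.6 = 137.5 mm.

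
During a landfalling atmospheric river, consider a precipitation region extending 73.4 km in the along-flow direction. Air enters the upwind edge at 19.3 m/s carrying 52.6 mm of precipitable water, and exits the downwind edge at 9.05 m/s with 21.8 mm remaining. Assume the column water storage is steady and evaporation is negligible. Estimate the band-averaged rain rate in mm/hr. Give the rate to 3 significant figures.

R ≈ 40.1 mm/hr

Column moisture flux per unit crosswind length is F = V × PW.
Inflow: F_in = 19.3 × 52.6 = 1015.18 mm·m/s
Outflow: F_out = 9.05 × 21.8 = 197.29 mm·m/s
Steady-state rate R = (F_in − F_out)/L = (1015.18 − 197.29) / 73400 m = 1.114e-02 mm/s.
R = 1.114e-02 × 3600 = 40.1 mm/hr.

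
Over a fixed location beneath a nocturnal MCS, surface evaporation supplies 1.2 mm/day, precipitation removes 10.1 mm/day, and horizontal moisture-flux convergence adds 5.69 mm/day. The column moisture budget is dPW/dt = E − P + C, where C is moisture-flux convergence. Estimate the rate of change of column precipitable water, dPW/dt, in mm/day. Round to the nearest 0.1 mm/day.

dPW/dt = E − P + C = 1.2 − 10.1 + (5.69) = -3.2 mm/day.

dPW/dt ≈ -3.2 mm/day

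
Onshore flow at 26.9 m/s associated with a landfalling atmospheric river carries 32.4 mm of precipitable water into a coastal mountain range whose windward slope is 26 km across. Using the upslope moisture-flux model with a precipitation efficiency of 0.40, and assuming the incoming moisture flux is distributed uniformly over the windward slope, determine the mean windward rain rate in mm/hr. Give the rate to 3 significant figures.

R ≈ 48.3 mm/hr

Incoming column moisture flux per unit ridge length: F = V × PW = 26.9 × 32.4 = 871.56 mm·m/s.
Spread over the 26 km slope with efficiency ε = 0.40: R = ε·F/W = 0.40 × 871.56 / 26000 m = 1.341e-02 mm/s.
R = 1.341e-02 × 3600 = 48.3 mm/hr.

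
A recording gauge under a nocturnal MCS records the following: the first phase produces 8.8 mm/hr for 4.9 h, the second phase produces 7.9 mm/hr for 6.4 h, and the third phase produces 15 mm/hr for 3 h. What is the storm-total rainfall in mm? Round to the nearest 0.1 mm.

Total = Σ Rᵢ Δtᵢ = 8.8 × 4.9 + 7.9 × 6.4 + 15 × 3
      = 43.12 + 50.56 + 45 = 138.7 mm.

total ≈ 138.7 mm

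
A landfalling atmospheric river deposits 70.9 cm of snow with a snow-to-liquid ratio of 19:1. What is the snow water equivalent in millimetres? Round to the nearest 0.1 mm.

SWE ≈ 37.3 mm

SWE = snow depth / ratio = 70.9 cm / 19 = 3.732 cm = 37.3 mm.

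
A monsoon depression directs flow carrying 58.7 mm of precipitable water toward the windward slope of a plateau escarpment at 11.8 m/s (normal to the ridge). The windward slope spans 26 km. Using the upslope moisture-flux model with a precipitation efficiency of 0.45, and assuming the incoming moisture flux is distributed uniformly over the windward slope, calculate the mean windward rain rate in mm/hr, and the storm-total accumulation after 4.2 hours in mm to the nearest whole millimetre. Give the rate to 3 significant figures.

Incoming column moisture flux per unit ridge length: F = V × PW = 11.8 × 58.7 = 692.66 mm·m/s.
Spread over the 26 km slope with efficiency ε = 0.45: R = ε·F/W = 0.45 × 692.66 / 26000 m = 1.199e-02 mm/s.
R = 1.199e-02 × 3600 = 43.2 mm/hr.
Over 4.2 h: total = 43.2 × 4.2 = 181.44 ≈ 181 mm.

R ≈ 43.2 mm/hr; total ≈ 181 mm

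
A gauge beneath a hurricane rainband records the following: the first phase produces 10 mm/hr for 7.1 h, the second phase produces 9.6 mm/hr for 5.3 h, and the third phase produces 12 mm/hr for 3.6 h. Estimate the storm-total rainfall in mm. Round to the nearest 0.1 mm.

total ≈ 165.1 mm

Total = Σ Rᵢ Δtᵢ = 10 × 7.1 + 9.6 × 5.3 + 12 × 3.6
      = 71 + 50.88 + 43.2 = 165.1 mm.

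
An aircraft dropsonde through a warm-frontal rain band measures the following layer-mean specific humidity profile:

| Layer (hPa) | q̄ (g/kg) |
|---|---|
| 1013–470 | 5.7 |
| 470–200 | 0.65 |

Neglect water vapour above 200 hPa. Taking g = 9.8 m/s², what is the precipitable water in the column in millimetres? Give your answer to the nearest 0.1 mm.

Precipitable water is the column-integrated vapour mass per unit area: PW = (1/g) Σ q̄ Δp, with q in kg/kg and Δp in Pa (1 kg/m² of water = 1 mm).
Layer 1013–470 hPa: Δp = 543 hPa = 54300 Pa, q̄ = 0.0057 kg/kg → 0.0057 × 54300 / 9.8 = 31.58 mm
Layer 470–200 hPa: Δp = 270 hPa = 27000 Pa, q̄ = 0.00065 kg/kg → 0.00065 × 27000 / 9.8 = 1.79 mm
PW = 31.58 + 1.79 = 33.37 ≈ 33.4 mm.

PW ≈ 33.4 mm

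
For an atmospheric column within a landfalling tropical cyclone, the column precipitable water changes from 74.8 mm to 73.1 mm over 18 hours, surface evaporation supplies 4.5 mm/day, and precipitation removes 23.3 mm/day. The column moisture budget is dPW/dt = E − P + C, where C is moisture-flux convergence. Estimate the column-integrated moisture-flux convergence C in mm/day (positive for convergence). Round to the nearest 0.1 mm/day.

dPW/dt = (73.1 − 74.8) mm / (18/24 day) = -2.267 mm/day.
C = dPW/dt − E + P = (-2.267) − 4.5 + 23.3 = 16.5 mm/day.

C ≈ 16.5 mm/day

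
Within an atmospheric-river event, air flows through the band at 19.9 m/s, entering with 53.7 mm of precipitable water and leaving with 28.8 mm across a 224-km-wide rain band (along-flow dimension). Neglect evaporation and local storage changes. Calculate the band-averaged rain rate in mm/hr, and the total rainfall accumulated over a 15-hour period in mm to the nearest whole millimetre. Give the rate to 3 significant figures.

R ≈ 7.96 mm/hr; total ≈ 119 mm

Column moisture flux per unit crosswind length is F = V × PW.
Inflow: F_in = 19.9 × 53.7 = 1068.63 mm·m/s
Outflow: F_out = 19.9 × 28.8 = 573.12 mm·m/s
Steady-state rate R = (F_in − F_out)/L = (1068.63 − 573.12) / 224000 m = 2.212e-03 mm/s.
R = 2.212e-03 × 3600 = 7.96 mm/hr.
Over 15 h: total = 7.96 × 15 = 119.4 ≈ 119 mm.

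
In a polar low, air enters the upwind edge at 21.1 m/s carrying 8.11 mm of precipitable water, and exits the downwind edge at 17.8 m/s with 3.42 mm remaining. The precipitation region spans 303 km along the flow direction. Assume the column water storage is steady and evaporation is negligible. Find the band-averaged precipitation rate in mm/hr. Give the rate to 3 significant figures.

Column moisture flux per unit crosswind length is F = V × PW.
Inflow: F_in = 21.1 × 8.11 = 171.121 mm·m/s
Outflow: F_out = 17.8 × 3.42 = 60.876 mm·m/s
Steady-state rate R = (F_in − F_out)/L = (171.121 − 60.876) / 303000 m = 3.638e-04 mm/s.
R = 3.638e-04 × 3600 = 1.31 mm/hr.

R ≈ 1.31 mm/hr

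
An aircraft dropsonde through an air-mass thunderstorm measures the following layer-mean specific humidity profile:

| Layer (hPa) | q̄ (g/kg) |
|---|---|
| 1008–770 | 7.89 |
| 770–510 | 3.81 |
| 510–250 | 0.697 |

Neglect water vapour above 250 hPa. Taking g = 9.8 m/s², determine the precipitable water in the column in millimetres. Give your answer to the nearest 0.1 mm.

PW ≈ 31.1 mm

Precipitable water is the column-integrated vapour mass per unit area: PW = (1/g) Σ q̄ Δp, with q in kg/kg and Δp in Pa (1 kg/m² of water = 1 mm).
Layer 1008–770 hPa: Δp = 238 hPa = 23800 Pa, q̄ = 0.00789 kg/kg → 0.00789 × 23800 / 9.8 = 19.16 mm
Layer 770–510 hPa: Δp = 260 hPa = 26000 Pa, q̄ = 0.00381 kg/kg → 0.00381 × 26000 / 9.8 = 10.11 mm
Layer 510–250 hPa: Δp = 260 hPa = 26000 Pa, q̄ = 0.000697 kg/kg → 0.000697 × 26000 / 9.8 = 1.85 mm
PW = 19.16 + 10.11 + 1.85 = 31.12 ≈ 31.1 mm.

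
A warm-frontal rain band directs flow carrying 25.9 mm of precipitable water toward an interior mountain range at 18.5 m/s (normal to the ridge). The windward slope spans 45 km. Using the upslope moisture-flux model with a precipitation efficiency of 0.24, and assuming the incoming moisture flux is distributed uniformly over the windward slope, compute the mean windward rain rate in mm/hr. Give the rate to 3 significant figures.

R ≈ 9.20 mm/hr

Incoming column moisture flux per unit ridge length: F = V × PW = 18.5 × 25.9 = 479.15 mm·m/s.
Spread over the 45 km slope with efficiency ε = 0.24: R = ε·F/W = 0.24 × 479.15 / 45000 m = 2.555e-03 mm/s.
R = 2.555e-03 × 3600 = 9.20 mm/hr.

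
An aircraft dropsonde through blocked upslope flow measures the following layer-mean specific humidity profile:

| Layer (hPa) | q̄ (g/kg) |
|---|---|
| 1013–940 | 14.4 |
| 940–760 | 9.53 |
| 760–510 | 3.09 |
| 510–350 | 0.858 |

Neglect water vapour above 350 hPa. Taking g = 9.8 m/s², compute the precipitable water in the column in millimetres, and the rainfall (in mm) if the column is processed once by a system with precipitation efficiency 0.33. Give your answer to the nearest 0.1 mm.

PW ≈ 37.5 mm; rainfall ≈ 12.4 mm

Precipitable water is the column-integrated vapour mass per unit area: PW = (1/g) Σ q̄ Δp, with q in kg/kg and Δp in Pa (1 kg/m² of water = 1 mm).
Layer 1013–940 hPa: Δp = 73 hPa = 7300 Pa, q̄ = 0.0144 kg/kg → 0.0144 × 7300 / 9.8 = 10.73 mm
Layer 940–760 hPa: Δp = 180 hPa = 18000 Pa, q̄ = 0.00953 kg/kg → 0.00953 × 18000 / 9.8 = 17.50 mm
Layer 760–510 hPa: Δp = 250 hPa = 25000 Pa, q̄ = 0.00309 kg/kg → 0.00309 × 25000 / 9.8 = 7.88 mm
Layer 510–350 hPa: Δp = 160 hPa = 16000 Pa, q̄ = 0.000858 kg/kg → 0.000858 × 16000 / 9.8 = 1.40 mm
PW = 10.73 + 17.50 + 7.88 + 1.40 = 37.51 ≈ 37.5 mm.
Rainfall = ε × PW = 0.33 × 37.5 = 12.4 mm.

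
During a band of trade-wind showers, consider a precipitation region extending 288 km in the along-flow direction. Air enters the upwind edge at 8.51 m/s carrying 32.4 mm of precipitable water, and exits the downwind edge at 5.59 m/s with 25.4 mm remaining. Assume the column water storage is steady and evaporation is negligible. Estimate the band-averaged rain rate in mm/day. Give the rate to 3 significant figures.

Column moisture flux per unit crosswind length is F = V × PW.
Inflow: F_in = 8.51 × 32.4 = 275.724 mm·m/s
Outflow: F_out = 5.59 × 25.4 = 141.986 mm·m/s
Steady-state rate R = (F_in − F_out)/L = (275.724 − 141.986) / 288000 m = 4.644e-04 mm/s.
R = 4.644e-04 × 3600 × 24 = 40.1 mm/day.

R ≈ 40.1 mm/day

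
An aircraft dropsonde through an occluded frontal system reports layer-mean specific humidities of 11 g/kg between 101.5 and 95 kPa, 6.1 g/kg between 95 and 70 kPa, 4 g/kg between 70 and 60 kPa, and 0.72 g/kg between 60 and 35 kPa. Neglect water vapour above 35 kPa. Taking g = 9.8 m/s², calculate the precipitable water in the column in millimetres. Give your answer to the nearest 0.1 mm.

PW ≈ 28.8 mm

Precipitable water is the column-integrated vapour mass per unit area: PW = (1/g) Σ q̄ Δp, with q in kg/kg and Δp in Pa (1 kg/m² of water = 1 mm).
Layer 101.5–95 kPa: Δp = 65 hPa = 6500 Pa, q̄ = 0.011 kg/kg → 0.011 × 6500 / 9.8 = 7.30 mm
Layer 95–70 kPa: Δp = 250 hPa = 25000 Pa, q̄ = 0.0061 kg/kg → 0.0061 × 25000 / 9.8 = 15.56 mm
Layer 70–60 kPa: Δp = 100 hPa = 10000 Pa, q̄ = 0.004 kg/kg → 0.004 × 10000 / 9.8 = 4.08 mm
Layer 60–35 kPa: Δp = 250 hPa = 25000 Pa, q̄ = 0.00072 kg/kg → 0.00072 × 25000 / 9.8 = 1.84 mm
PW = 7.30 + 15.56 + 4.08 + 1.84 = 28.78 ≈ 28.8 mm.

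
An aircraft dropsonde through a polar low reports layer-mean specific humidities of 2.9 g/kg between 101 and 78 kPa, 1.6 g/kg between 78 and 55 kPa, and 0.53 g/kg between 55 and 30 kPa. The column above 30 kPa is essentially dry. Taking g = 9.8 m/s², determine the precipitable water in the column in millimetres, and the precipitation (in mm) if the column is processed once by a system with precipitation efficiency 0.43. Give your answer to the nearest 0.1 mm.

PW ≈ 11.9 mm; precipitation ≈ 5.1 mm

Precipitable water is the column-integrated vapour mass per unit area: PW = (1/g) Σ q̄ Δp, with q in kg/kg and Δp in Pa (1 kg/m² of water = 1 mm).
Layer 101–78 kPa: Δp = 230 hPa = 23000 Pa, q̄ = 0.0029 kg/kg → 0.0029 × 23000 / 9.8 = 6.81 mm
Layer 78–55 kPa: Δp = 230 hPa = 23000 Pa, q̄ = 0.0016 kg/kg → 0.0016 × 23000 / 9.8 = 3.76 mm
Layer 55–30 kPa: Δp = 250 hPa = 25000 Pa, q̄ = 0.00053 kg/kg → 0.00053 × 25000 / 9.8 = 1.35 mm
PW = 6.81 + 3.76 + 1.35 = 11.92 ≈ 11.9 mm.
Precipitation = ε × PW = 0.43 × 11.9 = 5.1 mm.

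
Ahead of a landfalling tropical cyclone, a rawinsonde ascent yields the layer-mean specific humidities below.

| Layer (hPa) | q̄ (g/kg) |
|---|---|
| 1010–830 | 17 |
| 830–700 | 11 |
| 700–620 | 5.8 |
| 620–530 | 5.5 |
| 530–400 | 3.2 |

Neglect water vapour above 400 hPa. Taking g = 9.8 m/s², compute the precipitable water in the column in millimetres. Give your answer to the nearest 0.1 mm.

PW ≈ 59.8 mm

Precipitable water is the column-integrated vapour mass per unit area: PW = (1/g) Σ q̄ Δp, with q in kg/kg and Δp in Pa (1 kg/m² of water = 1 mm).
Layer 1010–830 hPa: Δp = 180 hPa = 18000 Pa, q̄ = 0.017 kg/kg → 0.017 × 18000 / 9.8 = 31.22 mm
Layer 830–700 hPa: Δp = 130 hPa = 13000 Pa, q̄ = 0.011 kg/kg → 0.011 × 13000 / 9.8 = 14.59 mm
Layer 700–620 hPa: Δp = 80 hPa = 8000 Pa, q̄ = 0.0058 kg/kg → 0.0058 × 8000 / 9.8 = 4.73 mm
Layer 620–530 hPa: Δp = 90 hPa = 9000 Pa, q̄ = 0.0055 kg/kg → 0.0055 × 9000 / 9.8 = 5.05 mm
Layer 530–400 hPa: Δp = 130 hPa = 13000 Pa, q̄ = 0.0032 kg/kg → 0.0032 × 13000 / 9.8 = 4.24 mm
PW = 31.22 + 14.59 + 4.73 + 5.05 + 4.24 = 59.83 ≈ 59.8 mm.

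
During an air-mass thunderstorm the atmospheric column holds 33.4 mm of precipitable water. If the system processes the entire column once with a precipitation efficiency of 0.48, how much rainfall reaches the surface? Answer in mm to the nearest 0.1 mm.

Rainfall = ε × PW = 0.48 × 33.4 = 16.0 mm.

rainfall ≈ 16.0 mm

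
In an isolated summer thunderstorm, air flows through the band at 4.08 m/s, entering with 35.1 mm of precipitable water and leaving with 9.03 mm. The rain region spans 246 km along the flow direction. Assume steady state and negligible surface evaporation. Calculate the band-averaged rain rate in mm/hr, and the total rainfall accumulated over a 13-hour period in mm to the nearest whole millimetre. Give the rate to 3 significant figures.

Column moisture flux per unit crosswind length is F = V × PW.
Inflow: F_in = 4.08 × 35.1 = 143.208 mm·m/s
Outflow: F_out = 4.08 × 9.03 = 36.8424 mm·m/s
Steady-state rate R = (F_in − F_out)/L = (143.208 − 36.8424) / 246000 m = 4.324e-04 mm/s.
R = 4.324e-04 × 3600 = 1.56 mm/hr.
Over 13 h: total = 1.56 × 13 = 20.28 ≈ 20 mm.

R ≈ 1.56 mm/hr; total ≈ 20 mm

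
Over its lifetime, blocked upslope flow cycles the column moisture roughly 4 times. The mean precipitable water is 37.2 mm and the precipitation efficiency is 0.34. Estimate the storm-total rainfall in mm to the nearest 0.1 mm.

Each cycle deposits ε × PW = 0.34 × 37.2 = 12.648 mm.
Over 4 cycles: 4 × 12.648 = 50.6 mm.

rainfall ≈ 50.6 mm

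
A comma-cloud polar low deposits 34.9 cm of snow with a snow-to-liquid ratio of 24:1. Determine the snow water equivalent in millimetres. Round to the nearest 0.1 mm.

SWE ≈ 14.5 mm

SWE = snow depth / ratio = 34.9 cm / 24 = 1.454 cm = 14.5 mm.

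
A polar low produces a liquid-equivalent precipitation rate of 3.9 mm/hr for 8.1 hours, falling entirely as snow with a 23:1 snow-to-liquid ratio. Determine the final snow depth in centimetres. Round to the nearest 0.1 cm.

snow depth ≈ 72.7 cm

Liquid-equivalent depth = 3.9 × 8.1 = 31.59 mm.
Snow depth = 31.59 mm × 23 = 726.57 mm = 72.7 cm.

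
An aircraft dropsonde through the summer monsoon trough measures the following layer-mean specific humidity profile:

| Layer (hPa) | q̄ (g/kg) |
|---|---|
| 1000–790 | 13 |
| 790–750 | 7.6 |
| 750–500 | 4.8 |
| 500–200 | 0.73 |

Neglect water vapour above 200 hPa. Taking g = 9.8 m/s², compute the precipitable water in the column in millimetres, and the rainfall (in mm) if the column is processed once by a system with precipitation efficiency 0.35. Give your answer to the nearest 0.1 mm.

Precipitable water is the column-integrated vapour mass per unit area: PW = (1/g) Σ q̄ Δp, with q in kg/kg and Δp in Pa (1 kg/m² of water = 1 mm).
Layer 1000–790 hPa: Δp = 210 hPa = 21000 Pa, q̄ = 0.013 kg/kg → 0.013 × 21000 / 9.8 = 27.86 mm
Layer 790–750 hPa: Δp = 40 hPa = 4000 Pa, q̄ = 0.0076 kg/kg → 0.0076 × 4000 / 9.8 = 3.10 mm
Layer 750–500 hPa: Δp = 250 hPa = 25000 Pa, q̄ = 0.0048 kg/kg → 0.0048 × 25000 / 9.8 = 12.24 mm
Layer 500–200 hPa: Δp = 300 hPa = 30000 Pa, q̄ = 0.00073 kg/kg → 0.00073 × 30000 / 9.8 = 2.23 mm
PW = 27.86 + 3.10 + 12.24 + 2.23 = 45.43 ≈ 45.4 mm.
Rainfall = ε × PW = 0.35 × 45.4 = 15.9 mm.

PW ≈ 45.4 mm; rainfall ≈ 15.9 mm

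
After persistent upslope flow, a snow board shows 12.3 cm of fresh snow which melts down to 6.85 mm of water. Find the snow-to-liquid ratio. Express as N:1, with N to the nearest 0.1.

Ratio = snow depth / SWE = 123 mm / 6.85 mm = 18.0, i.e. 18.0:1.

ratio ≈ 18.0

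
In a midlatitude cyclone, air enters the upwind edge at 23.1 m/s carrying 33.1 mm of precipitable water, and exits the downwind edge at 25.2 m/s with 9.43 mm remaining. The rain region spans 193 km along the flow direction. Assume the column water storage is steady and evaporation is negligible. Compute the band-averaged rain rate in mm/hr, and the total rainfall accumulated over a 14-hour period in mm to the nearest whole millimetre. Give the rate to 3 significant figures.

Column moisture flux per unit crosswind length is F = V × PW.
Inflow: F_in = 23.1 × 33.1 = 764.61 mm·m/s
Outflow: F_out = 25.2 × 9.43 = 237.636 mm·m/s
Steady-state rate R = (F_in − F_out)/L = (764.61 − 237.636) / 193000 m = 2.730e-03 mm/s.
R = 2.730e-03 × 3600 = 9.83 mm/hr.
Over 14 h: total = 9.83 × 14 = 137.62 ≈ 138 mm.

R ≈ 9.83 mm/hr; total ≈ 138 mm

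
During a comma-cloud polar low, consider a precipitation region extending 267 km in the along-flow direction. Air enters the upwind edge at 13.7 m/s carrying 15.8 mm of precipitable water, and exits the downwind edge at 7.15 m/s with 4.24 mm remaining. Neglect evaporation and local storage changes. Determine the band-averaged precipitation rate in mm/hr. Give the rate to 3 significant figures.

Column moisture flux per unit crosswind length is F = V × PW.
Inflow: F_in = 13.7 × 15.8 = 216.46 mm·m/s
Outflow: F_out = 7.15 × 4.24 = 30.316 mm·m/s
Steady-state rate R = (F_in − F_out)/L = (216.46 − 30.316) / 267000 m = 6.972e-04 mm/s.
R = 6.972e-04 × 3600 = 2.51 mm/hr.

R ≈ 2.51 mm/hr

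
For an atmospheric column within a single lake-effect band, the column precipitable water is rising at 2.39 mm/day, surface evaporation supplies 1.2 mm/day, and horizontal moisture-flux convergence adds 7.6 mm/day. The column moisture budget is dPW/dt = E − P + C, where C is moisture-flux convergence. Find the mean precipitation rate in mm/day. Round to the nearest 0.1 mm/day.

dPW/dt = +2.39 mm/day.
P = E + C − dPW/dt = 1.2 + (7.6) − (+2.39) = 6.4 mm/day.

P ≈ 6.4 mm/day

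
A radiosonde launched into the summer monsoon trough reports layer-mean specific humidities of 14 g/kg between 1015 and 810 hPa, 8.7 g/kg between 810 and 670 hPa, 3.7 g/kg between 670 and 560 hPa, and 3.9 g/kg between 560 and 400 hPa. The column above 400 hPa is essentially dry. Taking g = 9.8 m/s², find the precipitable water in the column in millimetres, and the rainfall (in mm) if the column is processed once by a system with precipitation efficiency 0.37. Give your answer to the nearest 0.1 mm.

PW ≈ 52.2 mm; rainfall ≈ 19.3 mm

Precipitable water is the column-integrated vapour mass per unit area: PW = (1/g) Σ q̄ Δp, with q in kg/kg and Δp in Pa (1 kg/m² of water = 1 mm).
Layer 1015–810 hPa: Δp = 205 hPa = 20500 Pa, q̄ = 0.014 kg/kg → 0.014 × 20500 / 9.8 = 29.29 mm
Layer 810–670 hPa: Δp = 140 hPa = 14000 Pa, q̄ = 0.0087 kg/kg → 0.0087 × 14000 / 9.8 = 12.43 mm
Layer 670–560 hPa: Δp = 110 hPa = 11000 Pa, q̄ = 0.0037 kg/kg → 0.0037 × 11000 / 9.8 = 4.15 mm
Layer 560–400 hPa: Δp = 160 hPa = 16000 Pa, q̄ = 0.0039 kg/kg → 0.0039 × 16000 / 9.8 = 6.37 mm
PW = 29.29 + 12.43 + 4.15 + 6.37 = 52.24 ≈ 52.2 mm.
Rainfall = ε × PW = 0.37 × 52.2 = 19.3 mm.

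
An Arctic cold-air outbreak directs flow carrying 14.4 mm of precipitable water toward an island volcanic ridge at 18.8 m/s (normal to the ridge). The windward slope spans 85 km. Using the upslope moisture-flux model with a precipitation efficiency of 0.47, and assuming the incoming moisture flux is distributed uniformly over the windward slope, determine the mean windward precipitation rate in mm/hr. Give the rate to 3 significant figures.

Incoming column moisture flux per unit ridge length: F = V × PW = 18.8 × 14.4 = 270.72 mm·m/s.
Spread over the 85 km slope with efficiency ε = 0.47: R = ε·F/W = 0.47 × 270.72 / 85000 m = 1.497e-03 mm/s.
R = 1.497e-03 × 3600 = 5.39 mm/hr.

R ≈ 5.39 mm/hr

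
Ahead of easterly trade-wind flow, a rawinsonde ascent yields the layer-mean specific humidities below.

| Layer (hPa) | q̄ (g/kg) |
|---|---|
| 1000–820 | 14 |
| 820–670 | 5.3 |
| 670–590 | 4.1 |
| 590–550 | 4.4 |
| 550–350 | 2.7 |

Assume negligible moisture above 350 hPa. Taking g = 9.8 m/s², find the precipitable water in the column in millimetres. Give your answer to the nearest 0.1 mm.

Precipitable water is the column-integrated vapour mass per unit area: PW = (1/g) Σ q̄ Δp, with q in kg/kg and Δp in Pa (1 kg/m² of water = 1 mm).
Layer 1000–820 hPa: Δp = 180 hPa = 18000 Pa, q̄ = 0.014 kg/kg → 0.014 × 18000 / 9.8 = 25.71 mm
Layer 820–670 hPa: Δp = 150 hPa = 15000 Pa, q̄ = 0.0053 kg/kg → 0.0053 × 15000 / 9.8 = 8.11 mm
Layer 670–590 hPa: Δp = 80 hPa = 8000 Pa, q̄ = 0.0041 kg/kg → 0.0041 × 8000 / 9.8 = 3.35 mm
Layer 590–550 hPa: Δp = 40 hPa = 4000 Pa, q̄ = 0.0044 kg/kg → 0.0044 × 4000 / 9.8 = 1.80 mm
Layer 550–350 hPa: Δp = 200 hPa = 20000 Pa, q̄ = 0.0027 kg/kg → 0.0027 × 20000 / 9.8 = 5.51 mm
PW = 25.71 + 8.11 + 3.35 + 1.80 + 5.51 = 44.48 ≈ 44.5 mm.

PW ≈ 44.5 mm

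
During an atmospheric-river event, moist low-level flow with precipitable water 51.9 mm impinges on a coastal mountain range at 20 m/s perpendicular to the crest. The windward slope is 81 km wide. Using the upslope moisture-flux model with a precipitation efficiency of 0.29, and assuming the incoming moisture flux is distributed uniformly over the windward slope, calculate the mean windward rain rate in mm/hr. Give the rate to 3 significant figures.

Incoming column moisture flux per unit ridge length: F = V × PW = 20 × 51.9 = 1038 mm·m/s.
Spread over the 81 km slope with efficiency ε = 0.29: R = ε·F/W = 0.29 × 1038 / 81000 m = 3.716e-03 mm/s.
R = 3.716e-03 × 3600 = 13.4 mm/hr.

R ≈ 13.4 mm/hr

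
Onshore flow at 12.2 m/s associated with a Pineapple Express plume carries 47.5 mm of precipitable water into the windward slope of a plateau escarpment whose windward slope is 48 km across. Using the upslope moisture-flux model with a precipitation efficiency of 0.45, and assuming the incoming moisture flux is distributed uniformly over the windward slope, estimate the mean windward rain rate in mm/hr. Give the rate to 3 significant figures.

Incoming column moisture flux per unit ridge length: F = V × PW = 12.2 × 47.5 = 579.5 mm·m/s.
Spread over the 48 km slope with efficiency ε = 0.45: R = ε·F/W = 0.45 × 579.5 / 48000 m = 5.433e-03 mm/s.
R = 5.433e-03 × 3600 = 19.6 mm/hr.

R ≈ 19.6 mm/hr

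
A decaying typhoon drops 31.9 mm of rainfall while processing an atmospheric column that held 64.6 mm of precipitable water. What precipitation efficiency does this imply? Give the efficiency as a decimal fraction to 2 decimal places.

ε ≈ 0.49

ε = rainfall / PW = 31.9 / 64.6 = 0.49.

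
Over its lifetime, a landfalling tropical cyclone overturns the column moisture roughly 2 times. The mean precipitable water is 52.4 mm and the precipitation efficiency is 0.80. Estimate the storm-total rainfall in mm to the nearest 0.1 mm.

Each cycle deposits ε × PW = 0.80 × 52.4 = 41.92 mm.
Over 2 cycles: 2 × 41.92 = 83.8 mm.

rainfall ≈ 83.8 mm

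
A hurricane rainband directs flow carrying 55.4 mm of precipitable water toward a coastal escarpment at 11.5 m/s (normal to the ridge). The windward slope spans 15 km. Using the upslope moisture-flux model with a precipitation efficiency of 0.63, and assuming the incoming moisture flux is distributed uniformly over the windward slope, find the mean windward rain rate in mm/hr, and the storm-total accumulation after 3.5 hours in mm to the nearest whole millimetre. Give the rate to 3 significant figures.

R ≈ 96.3 mm/hr; total ≈ 337 mm

Incoming column moisture flux per unit ridge length: F = V × PW = 11.5 × 55.4 = 637.1 mm·m/s.
Spread over the 15 km slope with efficiency ε = 0.63: R = ε·F/W = 0.63 × 637.1 / 15000 m = 2.676e-02 mm/s.
R = 2.676e-02 × 3600 = 96.3 mm/hr.
Over 3.5 h: total = 96.3 × 3.5 = 337.05 ≈ 337 mm.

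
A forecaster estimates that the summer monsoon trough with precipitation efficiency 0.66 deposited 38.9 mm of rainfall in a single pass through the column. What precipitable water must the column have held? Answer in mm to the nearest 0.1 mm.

PW = rainfall / ε = 38.9 / 0.66 = 58.9 mm.

PW ≈ 58.9 mm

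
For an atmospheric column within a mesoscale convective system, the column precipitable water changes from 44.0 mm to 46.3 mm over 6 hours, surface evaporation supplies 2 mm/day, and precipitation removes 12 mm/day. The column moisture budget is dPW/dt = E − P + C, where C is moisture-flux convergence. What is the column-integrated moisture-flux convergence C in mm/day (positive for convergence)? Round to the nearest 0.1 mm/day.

C ≈ 19.2 mm/day

dPW/dt = (46.3 − 44.0) mm / (6/24 day) = +9.200 mm/day.
C = dPW/dt − E + P = (+9.200) − 2 + 12 = 19.2 mm/day.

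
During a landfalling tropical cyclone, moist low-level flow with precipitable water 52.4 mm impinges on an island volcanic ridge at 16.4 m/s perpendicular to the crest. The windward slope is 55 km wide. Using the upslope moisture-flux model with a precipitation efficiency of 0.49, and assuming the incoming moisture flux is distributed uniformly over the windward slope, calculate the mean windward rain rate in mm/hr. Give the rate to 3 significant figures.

R ≈ 27.6 mm/hr

Incoming column moisture flux per unit ridge length: F = V × PW = 16.4 × 52.4 = 859.36 mm·m/s.
Spread over the 55 km slope with efficiency ε = 0.49: R = ε·F/W = 0.49 × 859.36 / 55000 m = 7.656e-03 mm/s.
R = 7.656e-03 × 3600 = 27.6 mm/hr.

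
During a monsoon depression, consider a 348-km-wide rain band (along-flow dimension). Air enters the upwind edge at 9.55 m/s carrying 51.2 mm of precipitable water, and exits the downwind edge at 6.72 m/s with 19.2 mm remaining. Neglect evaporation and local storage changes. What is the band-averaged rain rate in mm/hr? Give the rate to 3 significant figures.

R ≈ 3.72 mm/hr

Column moisture flux per unit crosswind length is F = V × PW.
Inflow: F_in = 9.55 × 51.2 = 488.96 mm·m/s
Outflow: F_out = 6.72 × 19.2 = 129.024 mm·m/s
Steady-state rate R = (F_in − F_out)/L = (488.96 − 129.024) / 348000 m = 1.034e-03 mm/s.
R = 1.034e-03 × 3600 = 3.72 mm/hr.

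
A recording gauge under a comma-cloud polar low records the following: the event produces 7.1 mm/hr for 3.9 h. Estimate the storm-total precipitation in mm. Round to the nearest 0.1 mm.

total ≈ 27.7 mm

Total = Σ Rᵢ Δtᵢ = 7.1 × 3.9
      = 27.69 = 27.7 mm.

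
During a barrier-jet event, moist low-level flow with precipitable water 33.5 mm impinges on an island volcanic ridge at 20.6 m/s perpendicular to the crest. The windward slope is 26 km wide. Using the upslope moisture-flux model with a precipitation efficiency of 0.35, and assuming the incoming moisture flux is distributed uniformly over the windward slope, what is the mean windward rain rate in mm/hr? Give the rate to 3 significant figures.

R ≈ 33.4 mm/hr

Incoming column moisture flux per unit ridge length: F = V × PW = 20.6 × 33.5 = 690.1 mm·m/s.
Spread over the 26 km slope with efficiency ε = 0.35: R = ε·F/W = 0.35 × 690.1 / 26000 m = 9.290e-03 mm/s.
R = 9.290e-03 × 3600 = 33.4 mm/hr.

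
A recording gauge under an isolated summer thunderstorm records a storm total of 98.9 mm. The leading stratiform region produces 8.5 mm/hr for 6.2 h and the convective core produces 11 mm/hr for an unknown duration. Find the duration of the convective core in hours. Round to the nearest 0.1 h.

duration ≈ 4.2 h

Known phases: 8.5 × 6.2 = 52.7 mm.
Remaining depth = 98.9 − 52.7 = 46.2 mm.
Duration = 46.2 / 11 = 4.2 h.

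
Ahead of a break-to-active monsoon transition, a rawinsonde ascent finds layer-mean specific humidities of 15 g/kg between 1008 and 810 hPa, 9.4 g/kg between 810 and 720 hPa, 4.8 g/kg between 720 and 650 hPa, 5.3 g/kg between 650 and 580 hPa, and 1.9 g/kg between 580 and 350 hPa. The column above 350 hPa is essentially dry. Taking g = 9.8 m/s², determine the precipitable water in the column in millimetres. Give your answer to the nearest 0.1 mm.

PW ≈ 50.6 mm

Precipitable water is the column-integrated vapour mass per unit area: PW = (1/g) Σ q̄ Δp, with q in kg/kg and Δp in Pa (1 kg/m² of water = 1 mm).
Layer 1008–810 hPa: Δp = 198 hPa = 19800 Pa, q̄ = 0.015 kg/kg → 0.015 × 19800 / 9.8 = 30.31 mm
Layer 810–720 hPa: Δp = 90 hPa = 9000 Pa, q̄ = 0.0094 kg/kg → 0.0094 × 9000 / 9.8 = 8.63 mm
Layer 720–650 hPa: Δp = 70 hPa = 7000 Pa, q̄ = 0.0048 kg/kg → 0.0048 × 7000 / 9.8 = 3.43 mm
Layer 650–580 hPa: Δp = 70 hPa = 7000 Pa, q̄ = 0.0053 kg/kg → 0.0053 × 7000 / 9.8 = 3.79 mm
Layer 580–350 hPa: Δp = 230 hPa = 23000 Pa, q̄ = 0.0019 kg/kg → 0.0019 × 23000 / 9.8 = 4.46 mm
PW = 30.31 + 8.63 + 3.43 + 3.79 + 4.46 = 50.62 ≈ 50.6 mm.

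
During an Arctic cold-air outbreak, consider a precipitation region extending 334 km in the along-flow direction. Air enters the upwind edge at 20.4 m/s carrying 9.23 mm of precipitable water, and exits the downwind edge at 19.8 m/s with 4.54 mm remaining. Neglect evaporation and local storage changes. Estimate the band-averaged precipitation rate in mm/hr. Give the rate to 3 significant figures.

Column moisture flux per unit crosswind length is F = V × PW.
Inflow: F_in = 20.4 × 9.23 = 188.292 mm·m/s
Outflow: F_out = 19.8 × 4.54 = 89.892 mm·m/s
Steady-state rate R = (F_in − F_out)/L = (188.292 − 89.892) / 334000 m = 2.946e-04 mm/s.
R = 2.946e-04 × 3600 = 1.06 mm/hr.

R ≈ 1.06 mm/hr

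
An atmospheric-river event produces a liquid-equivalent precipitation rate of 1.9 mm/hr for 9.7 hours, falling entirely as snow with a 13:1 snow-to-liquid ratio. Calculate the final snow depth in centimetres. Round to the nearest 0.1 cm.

snow depth ≈ 24.0 cm

Liquid-equivalent depth = 1.9 × 9.7 = 18.43 mm.
Snow depth = 18.43 mm × 13 = 239.59 mm = 24.0 cm.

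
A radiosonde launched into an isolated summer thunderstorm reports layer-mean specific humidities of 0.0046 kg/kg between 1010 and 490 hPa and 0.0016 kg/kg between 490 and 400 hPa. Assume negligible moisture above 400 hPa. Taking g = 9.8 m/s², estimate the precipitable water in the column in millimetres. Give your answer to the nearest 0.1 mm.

Precipitable water is the column-integrated vapour mass per unit area: PW = (1/g) Σ q̄ Δp, with q in kg/kg and Δp in Pa (1 kg/m² of water = 1 mm).
Layer 1010–490 hPa: Δp = 520 hPa = 52000 Pa, q̄ = 0.0046 kg/kg → 0.0046 × 52000 / 9.8 = 24.41 mm
Layer 490–400 hPa: Δp = 90 hPa = 9000 Pa, q̄ = 0.0016 kg/kg → 0.0016 × 9000 / 9.8 = 1.47 mm
PW = 24.41 + 1.47 = 25.88 ≈ 25.9 mm.

PW ≈ 25.9 mm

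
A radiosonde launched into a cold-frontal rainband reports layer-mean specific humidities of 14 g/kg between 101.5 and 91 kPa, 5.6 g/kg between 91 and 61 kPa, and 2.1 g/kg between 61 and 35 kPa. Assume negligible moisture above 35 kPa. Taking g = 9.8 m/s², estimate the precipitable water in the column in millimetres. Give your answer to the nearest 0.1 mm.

PW ≈ 37.7 mm

Precipitable water is the column-integrated vapour mass per unit area: PW = (1/g) Σ q̄ Δp, with q in kg/kg and Δp in Pa (1 kg/m² of water = 1 mm).
Layer 101.5–91 kPa: Δp = 105 hPa = 10500 Pa, q̄ = 0.014 kg/kg → 0.014 × 10500 / 9.8 = 15.00 mm
Layer 91–61 kPa: Δp = 300 hPa = 30000 Pa, q̄ = 0.0056 kg/kg → 0.0056 × 30000 / 9.8 = 17.14 mm
Layer 61–35 kPa: Δp = 260 hPa = 26000 Pa, q̄ = 0.0021 kg/kg → 0.0021 × 26000 / 9.8 = 5.57 mm
PW = 15.00 + 17.14 + 5.57 = 37.71 ≈ 37.7 mm.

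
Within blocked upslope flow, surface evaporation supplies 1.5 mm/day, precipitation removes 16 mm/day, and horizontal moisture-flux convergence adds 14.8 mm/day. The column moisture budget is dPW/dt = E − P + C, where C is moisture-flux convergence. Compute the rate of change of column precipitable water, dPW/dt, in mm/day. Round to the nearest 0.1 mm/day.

dPW/dt = E − P + C = 1.5 − 16 + (14.8) = 0.3 mm/day.

dPW/dt ≈ 0.3 mm/day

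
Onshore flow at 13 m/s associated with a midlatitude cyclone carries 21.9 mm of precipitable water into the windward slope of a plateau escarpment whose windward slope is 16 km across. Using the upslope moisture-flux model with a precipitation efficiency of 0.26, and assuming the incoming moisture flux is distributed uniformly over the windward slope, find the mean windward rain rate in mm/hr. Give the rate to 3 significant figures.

Incoming column moisture flux per unit ridge length: F = V × PW = 13 × 21.9 = 284.7 mm·m/s.
Spread over the 16 km slope with efficiency ε = 0.26: R = ε·F/W = 0.26 × 284.7 / 16000 m = 4.626e-03 mm/s.
R = 4.626e-03 × 3600 = 16.7 mm/hr.

R ≈ 16.7 mm/hr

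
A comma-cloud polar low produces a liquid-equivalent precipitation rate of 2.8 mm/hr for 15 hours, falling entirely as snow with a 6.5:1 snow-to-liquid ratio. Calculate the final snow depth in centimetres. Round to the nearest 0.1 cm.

snow depth ≈ 27.3 cm

Liquid-equivalent depth = 2.8 × 15 = 42 mm.
Snow depth = 42 mm × 6.5 = 273 mm = 27.3 cm.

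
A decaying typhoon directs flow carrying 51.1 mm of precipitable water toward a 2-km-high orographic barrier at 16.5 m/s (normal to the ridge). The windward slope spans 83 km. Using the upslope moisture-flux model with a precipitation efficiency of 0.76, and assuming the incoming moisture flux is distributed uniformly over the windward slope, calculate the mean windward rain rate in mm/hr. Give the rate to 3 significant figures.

Incoming column moisture flux per unit ridge length: F = V × PW = 16.5 × 51.1 = 843.15 mm·m/s.
Spread over the 83 km slope with efficiency ε = 0.76: R = ε·F/W = 0.76 × 843.15 / 83000 m = 7.720e-03 mm/s.
R = 7.720e-03 × 3600 = 27.8 mm/hr.

R ≈ 27.8 mm/hr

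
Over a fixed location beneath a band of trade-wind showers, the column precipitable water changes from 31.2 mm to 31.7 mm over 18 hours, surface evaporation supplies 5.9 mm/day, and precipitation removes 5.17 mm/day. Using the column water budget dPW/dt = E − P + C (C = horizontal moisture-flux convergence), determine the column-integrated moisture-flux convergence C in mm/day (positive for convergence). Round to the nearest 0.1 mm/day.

C ≈ -0.1 mm/day

dPW/dt = (31.7 − 31.2) mm / (18/24 day) = +0.667 mm/day.
C = dPW/dt − E + P = (+0.667) − 5.9 + 5.17 = -0.1 mm/day.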